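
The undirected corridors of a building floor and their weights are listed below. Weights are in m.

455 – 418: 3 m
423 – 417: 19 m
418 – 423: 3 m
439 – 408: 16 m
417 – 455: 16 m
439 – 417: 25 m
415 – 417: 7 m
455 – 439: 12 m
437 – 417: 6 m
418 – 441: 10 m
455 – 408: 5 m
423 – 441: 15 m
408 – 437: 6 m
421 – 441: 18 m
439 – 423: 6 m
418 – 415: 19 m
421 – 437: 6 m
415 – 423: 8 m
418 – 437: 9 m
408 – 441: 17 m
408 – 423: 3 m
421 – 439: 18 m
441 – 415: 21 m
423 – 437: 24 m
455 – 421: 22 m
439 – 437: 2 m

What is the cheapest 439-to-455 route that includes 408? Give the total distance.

Shortest 439→408: 439–437–408 = 8
Shortest 408→455: 408–455 = 5
Total via 408: 8 + 5 = 13 m.

13 m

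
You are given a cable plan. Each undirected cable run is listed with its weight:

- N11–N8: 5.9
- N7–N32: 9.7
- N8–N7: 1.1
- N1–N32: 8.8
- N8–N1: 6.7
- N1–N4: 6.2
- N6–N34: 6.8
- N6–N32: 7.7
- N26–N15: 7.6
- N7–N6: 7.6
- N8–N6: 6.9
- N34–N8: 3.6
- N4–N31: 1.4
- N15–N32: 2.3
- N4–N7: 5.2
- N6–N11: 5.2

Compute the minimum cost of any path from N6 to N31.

14.2

Compare a few routes:
N6 - N8 - N7 - N4 - N31: 6.9+1.1+5.2+1.4 = 14.6
N6 - N7 - N4 - N31: 7.6+5.2+1.4 = 14.2
The minimum is 14.2 via N6 - N7 - N4 - N31.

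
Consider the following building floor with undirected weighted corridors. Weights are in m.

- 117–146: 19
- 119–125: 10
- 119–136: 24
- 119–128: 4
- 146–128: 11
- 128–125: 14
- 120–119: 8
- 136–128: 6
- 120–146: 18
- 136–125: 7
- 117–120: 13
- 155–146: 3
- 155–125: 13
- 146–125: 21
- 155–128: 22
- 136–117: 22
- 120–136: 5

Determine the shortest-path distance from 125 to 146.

Compare a few routes:
125 - 155 - 146: 13+3 = 16
125 - 146: 21 = 21
Cheapest is 125 - 155 - 146 at 16 m.

16 m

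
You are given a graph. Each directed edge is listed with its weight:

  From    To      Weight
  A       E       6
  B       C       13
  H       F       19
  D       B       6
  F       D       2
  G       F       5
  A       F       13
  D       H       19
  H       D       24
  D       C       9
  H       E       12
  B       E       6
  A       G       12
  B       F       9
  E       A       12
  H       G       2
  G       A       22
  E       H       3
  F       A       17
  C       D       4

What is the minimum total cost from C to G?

Shortest distances from C:
C: 0
D: 4  (via C)
B: 10  (via D)
E: 16  (via B)
F: 19  (via B)
H: 19  (via E)
G: 21  (via H)
Shortest route: C → D → B → E → H → G = 21.

21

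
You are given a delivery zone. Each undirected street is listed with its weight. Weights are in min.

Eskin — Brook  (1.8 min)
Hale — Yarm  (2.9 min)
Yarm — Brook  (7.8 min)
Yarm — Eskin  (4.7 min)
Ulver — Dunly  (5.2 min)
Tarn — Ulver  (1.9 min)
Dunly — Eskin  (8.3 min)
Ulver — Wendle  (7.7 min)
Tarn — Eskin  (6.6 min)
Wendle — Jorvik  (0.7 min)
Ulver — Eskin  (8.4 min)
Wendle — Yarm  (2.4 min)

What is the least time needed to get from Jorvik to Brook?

9.6 min

Shortest distances from Jorvik:
Jorvik: 0
Wendle: 0.7  (via Jorvik)
Yarm: 3.1  (via Wendle)
Hale: 6  (via Yarm)
Eskin: 7.8  (via Yarm)
Ulver: 8.4  (via Wendle)
Brook: 9.6  (via Eskin)
Shortest route: Jorvik–Wendle–Yarm–Eskin–Brook = 9.6 min.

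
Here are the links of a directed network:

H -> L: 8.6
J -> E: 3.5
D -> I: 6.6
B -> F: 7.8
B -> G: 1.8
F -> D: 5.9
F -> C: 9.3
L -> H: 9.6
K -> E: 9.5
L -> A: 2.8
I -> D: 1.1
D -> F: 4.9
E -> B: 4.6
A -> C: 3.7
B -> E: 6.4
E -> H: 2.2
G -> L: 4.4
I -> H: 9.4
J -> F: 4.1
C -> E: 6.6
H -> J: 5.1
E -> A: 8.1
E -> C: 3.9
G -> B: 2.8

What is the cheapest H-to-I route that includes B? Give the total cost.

33.5

Best H to B: H → J → E → B costing 13.2
Best B to I: B → F → D → I costing 20.3
Total via B: 13.2 + 20.3 = 33.5.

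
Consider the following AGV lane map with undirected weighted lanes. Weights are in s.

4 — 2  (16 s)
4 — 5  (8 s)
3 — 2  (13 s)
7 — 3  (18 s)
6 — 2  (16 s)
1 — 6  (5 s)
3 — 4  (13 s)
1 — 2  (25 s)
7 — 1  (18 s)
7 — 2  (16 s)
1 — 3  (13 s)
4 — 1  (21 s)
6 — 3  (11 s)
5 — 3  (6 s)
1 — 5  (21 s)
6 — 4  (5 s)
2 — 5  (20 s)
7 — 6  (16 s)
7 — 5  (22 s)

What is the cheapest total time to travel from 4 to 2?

16 s

Settle nodes by increasing distance from 4:
4: 0
6: 5  (via 4)
5: 8  (via 4)
1: 10  (via 6)
3: 13  (via 4)
2: 16  (via 4)
Shortest route: 4–2 = 16 s.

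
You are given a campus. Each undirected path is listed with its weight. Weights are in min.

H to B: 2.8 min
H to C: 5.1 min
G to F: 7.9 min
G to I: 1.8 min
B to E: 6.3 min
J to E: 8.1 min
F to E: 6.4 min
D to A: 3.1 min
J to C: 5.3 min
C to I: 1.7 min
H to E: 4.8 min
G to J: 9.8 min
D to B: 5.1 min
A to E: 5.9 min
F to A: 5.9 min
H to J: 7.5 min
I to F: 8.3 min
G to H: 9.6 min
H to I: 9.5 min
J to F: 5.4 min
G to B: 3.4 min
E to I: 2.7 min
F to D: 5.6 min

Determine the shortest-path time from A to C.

10.3 min

Shortest distances from A:
A: 0
D: 3.1  (via A)
E: 5.9  (via A)
F: 5.9  (via A)
B: 8.2  (via D)
I: 8.6  (via E)
C: 10.3  (via I)
Shortest route: A → E → I → C = 10.3 min.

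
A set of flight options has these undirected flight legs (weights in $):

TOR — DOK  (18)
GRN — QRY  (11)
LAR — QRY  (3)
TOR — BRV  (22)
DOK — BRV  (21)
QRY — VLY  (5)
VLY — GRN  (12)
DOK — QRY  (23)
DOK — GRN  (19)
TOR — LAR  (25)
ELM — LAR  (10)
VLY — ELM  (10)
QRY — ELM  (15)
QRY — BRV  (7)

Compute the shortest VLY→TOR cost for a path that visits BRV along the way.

Shortest VLY→BRV: VLY–QRY–BRV = 12
Shortest BRV→TOR: BRV–TOR = 22
Total via BRV: 12 + 22 = $34.

$34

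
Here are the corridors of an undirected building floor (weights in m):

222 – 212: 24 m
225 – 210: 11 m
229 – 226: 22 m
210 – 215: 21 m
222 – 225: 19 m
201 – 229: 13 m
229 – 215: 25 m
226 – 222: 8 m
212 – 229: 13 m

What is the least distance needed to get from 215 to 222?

51 m

Compare a few routes:
215 → 210 → 225 → 222: 21+11+19 = 51
215 → 229 → 226 → 222: 25+22+8 = 55
215 → 229 → 212 → 222: 25+13+24 = 62
The minimum is 51 m via 215 → 210 → 225 → 222.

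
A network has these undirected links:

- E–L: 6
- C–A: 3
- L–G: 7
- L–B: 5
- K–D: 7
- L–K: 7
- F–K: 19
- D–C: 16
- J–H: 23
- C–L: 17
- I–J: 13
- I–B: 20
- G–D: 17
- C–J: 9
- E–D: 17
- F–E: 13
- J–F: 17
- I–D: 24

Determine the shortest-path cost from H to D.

48

Shortest distances from H:
H: 0
J: 23  (via H)
C: 32  (via J)
A: 35  (via C)
I: 36  (via J)
F: 40  (via J)
D: 48  (via C)
Shortest route: H → J → C → D = 48.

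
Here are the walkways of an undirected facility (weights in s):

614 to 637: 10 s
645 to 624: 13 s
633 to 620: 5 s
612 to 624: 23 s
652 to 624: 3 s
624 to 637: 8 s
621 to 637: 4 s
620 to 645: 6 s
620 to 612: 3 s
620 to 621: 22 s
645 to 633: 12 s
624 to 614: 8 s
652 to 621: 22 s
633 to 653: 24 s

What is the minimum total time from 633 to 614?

32 s

Running Dijkstra from 633:
633: 0
620: 5  (via 633)
612: 8  (via 620)
645: 11  (via 620)
653: 24  (via 633)
624: 24  (via 645)
621: 27  (via 620)
652: 27  (via 624)
637: 31  (via 621)
614: 32  (via 624)
Shortest route: 633 → 620 → 645 → 624 → 614 = 32 s.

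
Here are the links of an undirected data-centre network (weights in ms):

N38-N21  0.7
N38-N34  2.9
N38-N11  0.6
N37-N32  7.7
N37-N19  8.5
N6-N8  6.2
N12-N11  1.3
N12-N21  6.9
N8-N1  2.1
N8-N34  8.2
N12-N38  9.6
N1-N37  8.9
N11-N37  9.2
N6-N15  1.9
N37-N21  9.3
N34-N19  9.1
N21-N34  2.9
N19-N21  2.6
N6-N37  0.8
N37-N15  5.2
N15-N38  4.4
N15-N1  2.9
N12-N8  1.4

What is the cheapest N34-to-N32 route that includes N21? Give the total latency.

18.4 ms

Best N34 to N21: N34 → N21 costing 2.9
Best N21 to N32: N21 → N38 → N15 → N6 → N37 → N32 costing 15.5
Total via N21: 2.9 + 15.5 = 18.4 ms.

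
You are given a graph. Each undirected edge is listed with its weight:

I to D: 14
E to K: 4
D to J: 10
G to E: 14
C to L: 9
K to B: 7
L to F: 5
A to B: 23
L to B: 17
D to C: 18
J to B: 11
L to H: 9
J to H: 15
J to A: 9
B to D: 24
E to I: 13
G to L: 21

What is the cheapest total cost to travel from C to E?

37

Shortest distances from C:
C: 0
L: 9  (via C)
F: 14  (via L)
D: 18  (via C)
H: 18  (via L)
B: 26  (via L)
J: 28  (via D)
G: 30  (via L)
I: 32  (via D)
K: 33  (via B)
A: 37  (via J)
E: 37  (via K)
Shortest route: C → L → B → K → E = 37.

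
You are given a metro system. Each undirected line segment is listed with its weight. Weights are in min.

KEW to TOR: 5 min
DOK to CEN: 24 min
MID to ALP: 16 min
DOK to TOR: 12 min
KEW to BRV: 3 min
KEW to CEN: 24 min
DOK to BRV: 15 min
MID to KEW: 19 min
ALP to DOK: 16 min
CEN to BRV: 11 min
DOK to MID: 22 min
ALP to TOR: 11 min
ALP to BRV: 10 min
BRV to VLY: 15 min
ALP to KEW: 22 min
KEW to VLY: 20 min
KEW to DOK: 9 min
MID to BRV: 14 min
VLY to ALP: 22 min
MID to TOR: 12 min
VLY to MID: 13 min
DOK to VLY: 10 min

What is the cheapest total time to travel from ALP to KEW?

13 min

Enumerating some paths:
ALP–BRV–KEW: 10+3 = 13
ALP–DOK–KEW: 16+9 = 25
ALP–TOR–KEW: 11+5 = 16
ALP–KEW: 22 = 22
Cheapest is ALP–BRV–KEW at 13 min.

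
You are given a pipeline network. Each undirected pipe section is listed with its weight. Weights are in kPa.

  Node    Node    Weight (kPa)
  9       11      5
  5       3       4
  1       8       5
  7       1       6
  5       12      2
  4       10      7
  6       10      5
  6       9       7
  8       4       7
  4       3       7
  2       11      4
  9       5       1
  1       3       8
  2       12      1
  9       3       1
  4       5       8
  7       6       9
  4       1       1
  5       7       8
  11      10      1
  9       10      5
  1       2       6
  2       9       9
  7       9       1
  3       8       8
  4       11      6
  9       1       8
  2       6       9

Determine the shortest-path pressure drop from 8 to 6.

Enumerating some paths:
8–3–9–6: 8+1+7 = 16
8–1–4–10–6: 5+1+7+5 = 18
8–4–11–10–6: 7+6+1+5 = 19
8–1–4–11–10–6: 5+1+6+1+5 = 18
Cheapest is 8–3–9–6 at 16 kPa.

16 kPa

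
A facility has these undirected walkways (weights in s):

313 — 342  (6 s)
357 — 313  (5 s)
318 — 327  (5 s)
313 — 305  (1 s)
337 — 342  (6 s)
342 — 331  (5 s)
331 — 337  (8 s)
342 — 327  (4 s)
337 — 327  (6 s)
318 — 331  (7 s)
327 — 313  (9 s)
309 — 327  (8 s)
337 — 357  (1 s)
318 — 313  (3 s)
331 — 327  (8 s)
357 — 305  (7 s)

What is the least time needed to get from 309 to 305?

17 s

Shortest distances from 309:
309: 0
327: 8  (via 309)
342: 12  (via 327)
318: 13  (via 327)
337: 14  (via 327)
357: 15  (via 337)
331: 16  (via 327)
313: 16  (via 318)
305: 17  (via 313)
Shortest route: 309–327–318–313–305 = 17 s.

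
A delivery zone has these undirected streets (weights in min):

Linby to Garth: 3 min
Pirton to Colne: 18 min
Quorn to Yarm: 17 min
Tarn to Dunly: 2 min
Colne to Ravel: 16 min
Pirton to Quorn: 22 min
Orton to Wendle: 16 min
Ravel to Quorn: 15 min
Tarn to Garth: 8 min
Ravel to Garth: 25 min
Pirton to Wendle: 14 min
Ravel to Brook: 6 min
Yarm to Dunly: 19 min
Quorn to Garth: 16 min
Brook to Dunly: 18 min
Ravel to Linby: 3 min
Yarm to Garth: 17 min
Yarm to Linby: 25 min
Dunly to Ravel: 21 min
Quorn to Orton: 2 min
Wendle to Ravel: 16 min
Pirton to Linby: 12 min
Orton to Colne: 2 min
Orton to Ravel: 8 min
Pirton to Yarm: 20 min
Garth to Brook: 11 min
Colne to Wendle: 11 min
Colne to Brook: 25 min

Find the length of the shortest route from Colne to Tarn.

24 min

Enumerating some paths:
Colne–Orton–Ravel–Linby–Garth–Tarn: 2+8+3+3+8 = 24
Colne–Ravel–Linby–Garth–Tarn: 16+3+3+8 = 30
Colne–Orton–Quorn–Garth–Tarn: 2+2+16+8 = 28
The minimum is 24 min via Colne–Orton–Ravel–Linby–Garth–Tarn.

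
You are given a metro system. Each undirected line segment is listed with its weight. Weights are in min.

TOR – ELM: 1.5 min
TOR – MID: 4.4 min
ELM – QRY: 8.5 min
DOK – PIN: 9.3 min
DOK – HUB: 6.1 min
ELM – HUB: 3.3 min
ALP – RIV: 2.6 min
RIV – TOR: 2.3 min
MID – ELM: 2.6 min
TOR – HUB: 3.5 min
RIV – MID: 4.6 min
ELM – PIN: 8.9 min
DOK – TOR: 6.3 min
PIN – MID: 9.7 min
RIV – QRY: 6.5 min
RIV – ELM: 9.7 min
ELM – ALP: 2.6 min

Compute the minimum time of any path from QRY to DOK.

Settle nodes by increasing distance from QRY:
QRY: 0
RIV: 6.5  (via QRY)
ELM: 8.5  (via QRY)
TOR: 8.8  (via RIV)
ALP: 9.1  (via RIV)
MID: 11.1  (via RIV)
HUB: 11.8  (via ELM)
DOK: 15.1  (via TOR)
Shortest route: QRY → RIV → TOR → DOK = 15.1 min.

15.1 min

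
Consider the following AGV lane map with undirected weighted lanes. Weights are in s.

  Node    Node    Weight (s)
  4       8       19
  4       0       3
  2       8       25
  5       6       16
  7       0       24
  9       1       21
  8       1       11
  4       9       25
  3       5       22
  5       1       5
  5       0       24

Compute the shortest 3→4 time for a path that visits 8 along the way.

Shortest 3→8: 3 → 5 → 1 → 8 = 38
Best 8 to 4: 8 → 4 costing 19
Total via 8: 38 + 19 = 57 s.

57 s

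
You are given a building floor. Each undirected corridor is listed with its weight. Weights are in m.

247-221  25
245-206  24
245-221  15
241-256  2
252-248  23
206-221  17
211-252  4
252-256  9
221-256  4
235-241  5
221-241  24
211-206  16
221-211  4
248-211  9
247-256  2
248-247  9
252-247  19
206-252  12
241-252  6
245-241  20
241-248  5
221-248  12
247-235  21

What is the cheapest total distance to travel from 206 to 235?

Settle nodes by increasing distance from 206:
206: 0
252: 12  (via 206)
211: 16  (via 206)
221: 17  (via 206)
241: 18  (via 252)
256: 20  (via 241)
247: 22  (via 256)
248: 23  (via 241)
235: 23  (via 241)
Shortest route: 206–252–241–235 = 23 m.

23 m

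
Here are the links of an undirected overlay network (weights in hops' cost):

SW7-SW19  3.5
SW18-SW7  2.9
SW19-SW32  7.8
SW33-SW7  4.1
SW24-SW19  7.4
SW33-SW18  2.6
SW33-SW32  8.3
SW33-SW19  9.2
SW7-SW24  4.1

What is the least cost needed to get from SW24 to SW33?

Settle nodes by increasing distance from SW24:
SW24: 0
SW7: 4.1  (via SW24)
SW18: 7  (via SW7)
SW19: 7.4  (via SW24)
SW33: 8.2  (via SW7)
Shortest route: SW24 → SW7 → SW33 = 8.2 hops' cost.

8.2 hops' cost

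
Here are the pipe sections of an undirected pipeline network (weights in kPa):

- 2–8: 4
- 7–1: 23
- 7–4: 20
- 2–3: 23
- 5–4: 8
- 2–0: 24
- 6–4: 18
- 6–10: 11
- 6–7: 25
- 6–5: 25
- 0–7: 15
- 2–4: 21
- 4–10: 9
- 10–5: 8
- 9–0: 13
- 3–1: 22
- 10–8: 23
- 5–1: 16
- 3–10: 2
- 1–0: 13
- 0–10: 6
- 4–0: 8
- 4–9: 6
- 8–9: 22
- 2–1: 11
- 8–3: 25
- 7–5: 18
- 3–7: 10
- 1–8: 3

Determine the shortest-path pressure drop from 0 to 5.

14 kPa

Settle nodes by increasing distance from 0:
0: 0
10: 6  (via 0)
3: 8  (via 10)
4: 8  (via 0)
1: 13  (via 0)
9: 13  (via 0)
5: 14  (via 10)
Shortest route: 0 → 10 → 5 = 14 kPa.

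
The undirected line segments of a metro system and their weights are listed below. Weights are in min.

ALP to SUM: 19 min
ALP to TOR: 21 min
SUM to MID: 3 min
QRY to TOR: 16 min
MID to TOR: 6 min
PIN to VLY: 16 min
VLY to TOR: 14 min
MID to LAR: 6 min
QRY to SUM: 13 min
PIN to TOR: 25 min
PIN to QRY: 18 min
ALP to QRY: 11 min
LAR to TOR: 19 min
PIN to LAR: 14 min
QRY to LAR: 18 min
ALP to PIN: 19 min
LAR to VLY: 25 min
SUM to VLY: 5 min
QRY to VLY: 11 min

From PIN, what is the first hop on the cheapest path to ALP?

ALP

Enumerating some paths:
PIN–VLY–QRY–ALP: 16+11+11 = 38
PIN–ALP: 19 = 19
PIN–VLY–SUM–ALP: 16+5+19 = 40
PIN–QRY–ALP: 18+11 = 29
Cheapest is PIN–ALP at 19 min.
So from PIN the first move is to ALP.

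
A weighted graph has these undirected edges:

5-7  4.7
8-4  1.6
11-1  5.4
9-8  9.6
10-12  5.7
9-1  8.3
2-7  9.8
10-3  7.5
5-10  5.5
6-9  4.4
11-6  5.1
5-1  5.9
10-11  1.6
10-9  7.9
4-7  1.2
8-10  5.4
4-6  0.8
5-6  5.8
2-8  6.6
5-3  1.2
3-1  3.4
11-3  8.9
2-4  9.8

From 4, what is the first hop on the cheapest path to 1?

Candidate routes:
4 - 6 - 5 - 3 - 1: 0.8+5.8+1.2+3.4 = 11.2
4 - 7 - 5 - 3 - 1: 1.2+4.7+1.2+3.4 = 10.5
4 - 6 - 11 - 1: 0.8+5.1+5.4 = 11.3
Cheapest is 4 - 7 - 5 - 3 - 1 at 10.5.
So from 4 the first move is to 7.

7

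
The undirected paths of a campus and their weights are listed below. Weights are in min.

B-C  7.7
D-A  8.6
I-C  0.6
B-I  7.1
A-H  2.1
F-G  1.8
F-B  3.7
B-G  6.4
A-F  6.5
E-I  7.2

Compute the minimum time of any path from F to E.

Settle nodes by increasing distance from F:
F: 0
G: 1.8  (via F)
B: 3.7  (via F)
A: 6.5  (via F)
H: 8.6  (via A)
I: 10.8  (via B)
C: 11.4  (via B)
D: 15.1  (via A)
E: 18  (via I)
Shortest route: F → B → I → E = 18 min.

18 min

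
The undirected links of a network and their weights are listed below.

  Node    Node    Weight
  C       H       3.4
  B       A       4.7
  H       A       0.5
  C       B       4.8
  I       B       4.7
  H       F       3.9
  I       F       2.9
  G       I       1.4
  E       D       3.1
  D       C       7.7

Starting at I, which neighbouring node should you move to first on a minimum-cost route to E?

Enumerating some paths:
I–F–H–A–B–C–D–E: 2.9+3.9+0.5+4.7+4.8+7.7+3.1 = 27.6
I–F–H–C–D–E: 2.9+3.9+3.4+7.7+3.1 = 21
I–B–C–D–E: 4.7+4.8+7.7+3.1 = 20.3
I–B–A–H–C–D–E: 4.7+4.7+0.5+3.4+7.7+3.1 = 24.1
The minimum is 20.3 via I–B–C–D–E.
So from I the first move is to B.

B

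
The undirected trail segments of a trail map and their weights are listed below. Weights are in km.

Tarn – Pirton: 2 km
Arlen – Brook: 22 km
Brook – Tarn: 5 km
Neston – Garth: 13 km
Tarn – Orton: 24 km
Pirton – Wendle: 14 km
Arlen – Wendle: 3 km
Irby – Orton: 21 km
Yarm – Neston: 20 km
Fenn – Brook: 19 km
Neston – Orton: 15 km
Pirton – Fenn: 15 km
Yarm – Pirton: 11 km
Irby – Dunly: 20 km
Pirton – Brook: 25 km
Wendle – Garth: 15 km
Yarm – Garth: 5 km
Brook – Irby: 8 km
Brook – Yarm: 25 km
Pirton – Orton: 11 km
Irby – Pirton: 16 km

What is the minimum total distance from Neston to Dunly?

Settle nodes by increasing distance from Neston:
Neston: 0
Garth: 13  (via Neston)
Orton: 15  (via Neston)
Yarm: 18  (via Garth)
Pirton: 26  (via Orton)
Wendle: 28  (via Garth)
Tarn: 28  (via Pirton)
Arlen: 31  (via Wendle)
Brook: 33  (via Tarn)
Irby: 36  (via Orton)
Fenn: 41  (via Pirton)
Dunly: 56  (via Irby)
Shortest route: Neston–Orton–Irby–Dunly = 56 km.

56 km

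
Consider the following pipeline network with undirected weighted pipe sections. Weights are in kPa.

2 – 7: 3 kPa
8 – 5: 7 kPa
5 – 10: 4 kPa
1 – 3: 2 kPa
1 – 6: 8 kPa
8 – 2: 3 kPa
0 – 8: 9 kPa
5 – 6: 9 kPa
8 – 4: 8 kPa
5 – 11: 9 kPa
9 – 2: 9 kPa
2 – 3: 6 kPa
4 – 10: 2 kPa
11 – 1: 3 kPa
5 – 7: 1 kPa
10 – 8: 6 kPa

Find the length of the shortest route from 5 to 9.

13 kPa

Running Dijkstra from 5:
5: 0
7: 1  (via 5)
2: 4  (via 7)
10: 4  (via 5)
4: 6  (via 10)
8: 7  (via 5)
6: 9  (via 5)
11: 9  (via 5)
3: 10  (via 2)
1: 12  (via 11)
9: 13  (via 2)
Shortest route: 5 → 7 → 2 → 9 = 13 kPa.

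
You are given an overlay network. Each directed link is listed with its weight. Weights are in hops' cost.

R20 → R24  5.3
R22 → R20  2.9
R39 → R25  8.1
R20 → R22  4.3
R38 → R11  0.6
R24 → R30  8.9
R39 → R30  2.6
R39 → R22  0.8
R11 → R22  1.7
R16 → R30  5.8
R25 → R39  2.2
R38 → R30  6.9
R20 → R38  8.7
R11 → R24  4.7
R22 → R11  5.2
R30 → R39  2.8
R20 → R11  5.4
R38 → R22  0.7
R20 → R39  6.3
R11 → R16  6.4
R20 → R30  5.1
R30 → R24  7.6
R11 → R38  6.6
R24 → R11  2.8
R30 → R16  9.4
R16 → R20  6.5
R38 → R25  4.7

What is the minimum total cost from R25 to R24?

Running Dijkstra from R25:
R25: 0
R39: 2.2  (via R25)
R22: 3  (via R39)
R30: 4.8  (via R39)
R20: 5.9  (via R22)
R11: 8.2  (via R22)
R24: 11.2  (via R20)
Shortest route: R25–R39–R22–R20–R24 = 11.2 hops' cost.

11.2 hops' cost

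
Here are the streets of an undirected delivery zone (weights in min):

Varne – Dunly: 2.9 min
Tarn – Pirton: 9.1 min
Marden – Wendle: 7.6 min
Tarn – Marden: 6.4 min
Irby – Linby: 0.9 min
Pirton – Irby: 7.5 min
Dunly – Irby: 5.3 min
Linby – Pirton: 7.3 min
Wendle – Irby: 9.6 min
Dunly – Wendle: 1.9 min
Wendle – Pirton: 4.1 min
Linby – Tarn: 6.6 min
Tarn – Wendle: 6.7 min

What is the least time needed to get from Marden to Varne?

Settle nodes by increasing distance from Marden:
Marden: 0
Tarn: 6.4  (via Marden)
Wendle: 7.6  (via Marden)
Dunly: 9.5  (via Wendle)
Pirton: 11.7  (via Wendle)
Varne: 12.4  (via Dunly)
Shortest route: Marden–Wendle–Dunly–Varne = 12.4 min.

12.4 min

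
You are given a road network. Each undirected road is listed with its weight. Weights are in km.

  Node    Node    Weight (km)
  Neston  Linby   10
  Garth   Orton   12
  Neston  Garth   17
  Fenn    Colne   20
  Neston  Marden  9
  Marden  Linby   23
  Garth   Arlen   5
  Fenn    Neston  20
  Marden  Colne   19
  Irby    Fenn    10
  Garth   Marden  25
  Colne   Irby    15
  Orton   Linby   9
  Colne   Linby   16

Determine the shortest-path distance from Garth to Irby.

47 km

Settle nodes by increasing distance from Garth:
Garth: 0
Arlen: 5  (via Garth)
Orton: 12  (via Garth)
Neston: 17  (via Garth)
Linby: 21  (via Orton)
Marden: 25  (via Garth)
Fenn: 37  (via Neston)
Colne: 37  (via Linby)
Irby: 47  (via Fenn)
Shortest route: Garth–Neston–Fenn–Irby = 47 km.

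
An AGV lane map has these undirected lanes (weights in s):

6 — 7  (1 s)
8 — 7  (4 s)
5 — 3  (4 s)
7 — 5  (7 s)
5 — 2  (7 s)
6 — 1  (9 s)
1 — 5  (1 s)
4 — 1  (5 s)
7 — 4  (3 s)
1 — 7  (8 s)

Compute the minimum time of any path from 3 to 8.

15 s

Candidate routes:
3–5–7–8: 4+7+4 = 15
3–5–1–4–7–8: 4+1+5+3+4 = 17
3–5–1–7–8: 4+1+8+4 = 17
Cheapest is 3–5–7–8 at 15 s.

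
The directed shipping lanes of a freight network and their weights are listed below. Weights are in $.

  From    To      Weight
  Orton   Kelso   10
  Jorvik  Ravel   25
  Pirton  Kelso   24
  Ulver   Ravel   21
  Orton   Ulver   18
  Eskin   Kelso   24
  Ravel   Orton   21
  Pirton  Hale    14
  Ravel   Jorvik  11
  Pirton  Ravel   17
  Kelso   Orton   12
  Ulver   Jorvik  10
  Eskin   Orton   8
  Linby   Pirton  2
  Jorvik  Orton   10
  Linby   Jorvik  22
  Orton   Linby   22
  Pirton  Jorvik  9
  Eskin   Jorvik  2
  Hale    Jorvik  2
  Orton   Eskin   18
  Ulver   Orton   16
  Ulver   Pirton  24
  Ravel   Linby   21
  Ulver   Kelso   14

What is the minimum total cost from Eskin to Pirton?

Running Dijkstra from Eskin:
Eskin: 0
Jorvik: 2  (via Eskin)
Orton: 8  (via Eskin)
Kelso: 18  (via Orton)
Ulver: 26  (via Orton)
Ravel: 27  (via Jorvik)
Linby: 30  (via Orton)
Pirton: 32  (via Linby)
Shortest route: Eskin → Orton → Linby → Pirton = $32.

$32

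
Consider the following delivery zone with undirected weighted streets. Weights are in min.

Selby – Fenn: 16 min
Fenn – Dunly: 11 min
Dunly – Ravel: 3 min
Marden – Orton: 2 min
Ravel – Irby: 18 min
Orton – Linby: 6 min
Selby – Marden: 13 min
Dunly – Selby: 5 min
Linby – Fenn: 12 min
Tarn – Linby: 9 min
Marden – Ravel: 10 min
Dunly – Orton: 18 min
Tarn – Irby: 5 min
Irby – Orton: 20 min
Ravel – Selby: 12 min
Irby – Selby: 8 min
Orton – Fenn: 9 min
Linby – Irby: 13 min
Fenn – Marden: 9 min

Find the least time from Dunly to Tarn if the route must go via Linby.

30 min

Shortest Dunly→Linby: Dunly–Ravel–Marden–Orton–Linby = 21
Shortest Linby→Tarn: Linby–Tarn = 9
Total via Linby: 21 + 9 = 30 min.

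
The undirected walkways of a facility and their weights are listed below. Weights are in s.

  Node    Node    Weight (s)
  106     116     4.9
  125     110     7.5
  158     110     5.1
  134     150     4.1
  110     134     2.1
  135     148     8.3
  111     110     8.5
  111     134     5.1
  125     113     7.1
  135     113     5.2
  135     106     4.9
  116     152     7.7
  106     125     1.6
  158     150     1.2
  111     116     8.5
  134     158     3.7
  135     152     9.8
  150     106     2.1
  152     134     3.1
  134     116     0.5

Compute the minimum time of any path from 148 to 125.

Settle nodes by increasing distance from 148:
148: 0
135: 8.3  (via 148)
106: 13.2  (via 135)
113: 13.5  (via 135)
125: 14.8  (via 106)
Shortest route: 148–135–106–125 = 14.8 s.

14.8 s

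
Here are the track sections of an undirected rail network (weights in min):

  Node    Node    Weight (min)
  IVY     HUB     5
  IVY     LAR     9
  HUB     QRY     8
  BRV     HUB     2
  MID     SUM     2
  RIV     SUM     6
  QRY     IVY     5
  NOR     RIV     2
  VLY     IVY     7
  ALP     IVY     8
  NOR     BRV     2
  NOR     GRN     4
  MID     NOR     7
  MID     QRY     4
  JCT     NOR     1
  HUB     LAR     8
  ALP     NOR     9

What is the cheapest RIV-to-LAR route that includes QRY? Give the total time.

26 min

Best RIV to QRY: RIV–SUM–MID–QRY costing 12
Best QRY to LAR: QRY–IVY–LAR costing 14
Total via QRY: 12 + 14 = 26 min.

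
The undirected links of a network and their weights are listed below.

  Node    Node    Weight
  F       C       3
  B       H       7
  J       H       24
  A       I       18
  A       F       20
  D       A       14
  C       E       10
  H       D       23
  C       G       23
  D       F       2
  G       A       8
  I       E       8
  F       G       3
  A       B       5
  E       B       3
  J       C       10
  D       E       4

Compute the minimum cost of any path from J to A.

24

Shortest distances from J:
J: 0
C: 10  (via J)
F: 13  (via C)
D: 15  (via F)
G: 16  (via F)
E: 19  (via D)
B: 22  (via E)
A: 24  (via G)
Shortest route: J–C–F–G–A = 24.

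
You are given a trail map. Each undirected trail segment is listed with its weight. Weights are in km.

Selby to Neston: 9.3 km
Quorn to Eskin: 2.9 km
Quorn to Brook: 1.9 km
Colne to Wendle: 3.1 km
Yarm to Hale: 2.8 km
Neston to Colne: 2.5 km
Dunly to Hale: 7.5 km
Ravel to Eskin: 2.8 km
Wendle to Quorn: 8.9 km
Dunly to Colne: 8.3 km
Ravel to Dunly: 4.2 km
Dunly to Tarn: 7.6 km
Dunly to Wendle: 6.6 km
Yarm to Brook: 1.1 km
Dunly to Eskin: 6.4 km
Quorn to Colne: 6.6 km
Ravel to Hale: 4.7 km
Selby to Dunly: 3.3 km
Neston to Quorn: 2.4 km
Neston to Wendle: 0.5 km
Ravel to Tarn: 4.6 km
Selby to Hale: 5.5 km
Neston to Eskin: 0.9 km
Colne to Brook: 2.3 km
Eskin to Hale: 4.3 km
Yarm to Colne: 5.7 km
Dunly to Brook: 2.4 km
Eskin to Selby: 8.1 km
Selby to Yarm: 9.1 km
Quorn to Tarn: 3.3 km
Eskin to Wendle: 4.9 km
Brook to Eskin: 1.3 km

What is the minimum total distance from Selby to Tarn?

Shortest distances from Selby:
Selby: 0
Dunly: 3.3  (via Selby)
Hale: 5.5  (via Selby)
Brook: 5.7  (via Dunly)
Yarm: 6.8  (via Brook)
Eskin: 7  (via Brook)
Ravel: 7.5  (via Dunly)
Quorn: 7.6  (via Brook)
Neston: 7.9  (via Eskin)
Colne: 8  (via Brook)
Wendle: 8.4  (via Neston)
Tarn: 10.9  (via Dunly)
Shortest route: Selby–Dunly–Tarn = 10.9 km.

10.9 km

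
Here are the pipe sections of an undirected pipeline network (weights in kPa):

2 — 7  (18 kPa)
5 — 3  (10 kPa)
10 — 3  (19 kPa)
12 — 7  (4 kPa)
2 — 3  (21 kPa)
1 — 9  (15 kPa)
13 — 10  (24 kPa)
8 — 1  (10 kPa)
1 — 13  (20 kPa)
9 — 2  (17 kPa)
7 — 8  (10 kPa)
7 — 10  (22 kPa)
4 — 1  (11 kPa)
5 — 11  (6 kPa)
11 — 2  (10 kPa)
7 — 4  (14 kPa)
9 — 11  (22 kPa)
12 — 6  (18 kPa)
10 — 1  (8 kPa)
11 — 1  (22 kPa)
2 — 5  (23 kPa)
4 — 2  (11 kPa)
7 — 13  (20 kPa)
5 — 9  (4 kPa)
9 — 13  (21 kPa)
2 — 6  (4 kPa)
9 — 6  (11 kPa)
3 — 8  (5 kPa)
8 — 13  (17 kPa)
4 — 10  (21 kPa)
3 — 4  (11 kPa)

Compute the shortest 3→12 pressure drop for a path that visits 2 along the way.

43 kPa

Shortest 3→2: 3 → 2 = 21
Best 2 to 12: 2 → 6 → 12 costing 22
Total via 2: 21 + 22 = 43 kPa.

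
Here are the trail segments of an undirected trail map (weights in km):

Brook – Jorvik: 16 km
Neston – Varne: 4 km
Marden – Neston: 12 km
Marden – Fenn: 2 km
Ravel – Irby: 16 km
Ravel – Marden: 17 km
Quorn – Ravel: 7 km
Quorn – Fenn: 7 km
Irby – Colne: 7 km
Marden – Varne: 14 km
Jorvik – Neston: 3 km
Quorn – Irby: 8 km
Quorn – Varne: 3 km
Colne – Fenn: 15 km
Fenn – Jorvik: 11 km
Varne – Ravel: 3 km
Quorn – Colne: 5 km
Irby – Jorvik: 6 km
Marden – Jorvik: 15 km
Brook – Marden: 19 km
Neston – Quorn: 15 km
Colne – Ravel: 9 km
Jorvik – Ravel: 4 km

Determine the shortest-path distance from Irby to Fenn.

15 km

Shortest distances from Irby:
Irby: 0
Jorvik: 6  (via Irby)
Colne: 7  (via Irby)
Quorn: 8  (via Irby)
Neston: 9  (via Jorvik)
Ravel: 10  (via Jorvik)
Varne: 11  (via Quorn)
Fenn: 15  (via Quorn)
Shortest route: Irby–Quorn–Fenn = 15 km.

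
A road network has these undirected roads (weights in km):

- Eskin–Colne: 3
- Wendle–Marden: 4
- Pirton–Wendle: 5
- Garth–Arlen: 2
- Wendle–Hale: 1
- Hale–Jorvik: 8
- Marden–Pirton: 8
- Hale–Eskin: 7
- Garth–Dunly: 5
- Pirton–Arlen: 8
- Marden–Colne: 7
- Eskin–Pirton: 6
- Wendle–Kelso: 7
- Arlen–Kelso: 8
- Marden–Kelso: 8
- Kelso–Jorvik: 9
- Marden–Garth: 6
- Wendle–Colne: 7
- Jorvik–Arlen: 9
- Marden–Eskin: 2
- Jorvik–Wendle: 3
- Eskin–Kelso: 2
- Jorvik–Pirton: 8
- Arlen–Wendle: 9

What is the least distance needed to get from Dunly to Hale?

16 km

Compare a few routes:
Dunly - Garth - Marden - Wendle - Hale: 5+6+4+1 = 16
Dunly - Garth - Arlen - Wendle - Hale: 5+2+9+1 = 17
Cheapest is Dunly - Garth - Marden - Wendle - Hale at 16 km.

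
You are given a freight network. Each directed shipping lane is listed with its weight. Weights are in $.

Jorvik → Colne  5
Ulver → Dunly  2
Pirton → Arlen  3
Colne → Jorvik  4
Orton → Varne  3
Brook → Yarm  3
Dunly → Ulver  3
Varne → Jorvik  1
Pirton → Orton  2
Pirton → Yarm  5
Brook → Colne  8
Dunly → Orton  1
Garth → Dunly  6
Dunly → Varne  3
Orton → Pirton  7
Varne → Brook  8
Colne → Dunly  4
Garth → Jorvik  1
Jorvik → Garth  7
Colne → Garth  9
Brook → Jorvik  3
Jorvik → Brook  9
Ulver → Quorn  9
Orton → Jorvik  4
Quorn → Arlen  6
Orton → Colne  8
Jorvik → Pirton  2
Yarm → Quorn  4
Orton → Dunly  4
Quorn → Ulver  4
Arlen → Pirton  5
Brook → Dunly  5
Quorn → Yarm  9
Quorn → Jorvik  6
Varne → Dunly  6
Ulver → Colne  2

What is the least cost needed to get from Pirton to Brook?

Running Dijkstra from Pirton:
Pirton: 0
Orton: 2  (via Pirton)
Arlen: 3  (via Pirton)
Varne: 5  (via Orton)
Yarm: 5  (via Pirton)
Dunly: 6  (via Orton)
Jorvik: 6  (via Orton)
Quorn: 9  (via Yarm)
Ulver: 9  (via Dunly)
Colne: 10  (via Orton)
Garth: 13  (via Jorvik)
Brook: 13  (via Varne)
Shortest route: Pirton–Orton–Varne–Brook = $13.

$13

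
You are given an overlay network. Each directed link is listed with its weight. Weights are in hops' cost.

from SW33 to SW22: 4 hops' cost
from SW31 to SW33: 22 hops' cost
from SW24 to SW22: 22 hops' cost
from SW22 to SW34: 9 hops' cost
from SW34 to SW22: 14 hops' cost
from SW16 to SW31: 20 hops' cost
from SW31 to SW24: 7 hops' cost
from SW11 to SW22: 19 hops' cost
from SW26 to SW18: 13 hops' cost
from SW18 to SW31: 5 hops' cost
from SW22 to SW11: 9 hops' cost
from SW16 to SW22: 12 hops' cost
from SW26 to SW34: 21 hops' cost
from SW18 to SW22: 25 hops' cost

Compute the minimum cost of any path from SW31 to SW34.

35 hops' cost

Compare a few routes:
SW31–SW33–SW22–SW34: 22+4+9 = 35
SW31–SW24–SW22–SW34: 7+22+9 = 38
The minimum is 35 hops' cost via SW31–SW33–SW22–SW34.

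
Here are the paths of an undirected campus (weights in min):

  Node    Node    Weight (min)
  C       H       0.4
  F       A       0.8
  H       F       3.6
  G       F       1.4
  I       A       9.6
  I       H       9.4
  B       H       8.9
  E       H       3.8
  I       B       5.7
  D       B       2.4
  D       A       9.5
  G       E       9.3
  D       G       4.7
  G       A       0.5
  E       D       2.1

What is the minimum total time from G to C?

Compare a few routes:
G - A - F - H - C: 0.5+0.8+3.6+0.4 = 5.3
G - F - H - C: 1.4+3.6+0.4 = 5.4
Cheapest is G - A - F - H - C at 5.3 min.

5.3 min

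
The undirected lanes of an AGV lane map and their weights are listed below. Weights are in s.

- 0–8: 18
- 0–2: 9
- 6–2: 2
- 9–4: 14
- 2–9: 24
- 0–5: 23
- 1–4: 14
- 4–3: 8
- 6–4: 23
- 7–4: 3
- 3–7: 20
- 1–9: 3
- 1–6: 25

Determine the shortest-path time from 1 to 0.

Running Dijkstra from 1:
1: 0
9: 3  (via 1)
4: 14  (via 1)
7: 17  (via 4)
3: 22  (via 4)
6: 25  (via 1)
2: 27  (via 9)
0: 36  (via 2)
Shortest route: 1–9–2–0 = 36 s.

36 s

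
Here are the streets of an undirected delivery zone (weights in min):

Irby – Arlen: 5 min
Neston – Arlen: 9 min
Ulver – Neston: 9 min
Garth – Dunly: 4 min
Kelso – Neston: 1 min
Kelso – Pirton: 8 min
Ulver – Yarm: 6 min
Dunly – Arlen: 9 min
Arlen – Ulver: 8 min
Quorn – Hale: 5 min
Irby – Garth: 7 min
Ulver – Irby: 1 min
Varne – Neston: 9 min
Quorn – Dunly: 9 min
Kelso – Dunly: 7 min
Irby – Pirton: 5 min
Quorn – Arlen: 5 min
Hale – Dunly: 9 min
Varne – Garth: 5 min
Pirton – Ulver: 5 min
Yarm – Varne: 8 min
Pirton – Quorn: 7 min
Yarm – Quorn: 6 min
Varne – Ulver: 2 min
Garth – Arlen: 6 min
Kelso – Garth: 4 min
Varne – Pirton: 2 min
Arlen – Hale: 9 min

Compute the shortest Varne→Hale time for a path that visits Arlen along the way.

17 min

Best Varne to Arlen: Varne–Ulver–Irby–Arlen costing 8
Best Arlen to Hale: Arlen–Hale costing 9
Total via Arlen: 8 + 9 = 17 min.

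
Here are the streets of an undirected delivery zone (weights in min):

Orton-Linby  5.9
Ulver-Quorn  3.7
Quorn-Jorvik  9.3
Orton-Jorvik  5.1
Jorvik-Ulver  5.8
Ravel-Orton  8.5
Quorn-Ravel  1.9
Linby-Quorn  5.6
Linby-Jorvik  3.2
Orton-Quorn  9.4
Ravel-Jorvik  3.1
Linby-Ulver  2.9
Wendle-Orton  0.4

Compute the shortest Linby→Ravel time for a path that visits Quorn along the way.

Best Linby to Quorn: Linby → Quorn costing 5.6
Shortest Quorn→Ravel: Quorn → Ravel = 1.9
Total via Quorn: 5.6 + 1.9 = 7.5 min.

7.5 min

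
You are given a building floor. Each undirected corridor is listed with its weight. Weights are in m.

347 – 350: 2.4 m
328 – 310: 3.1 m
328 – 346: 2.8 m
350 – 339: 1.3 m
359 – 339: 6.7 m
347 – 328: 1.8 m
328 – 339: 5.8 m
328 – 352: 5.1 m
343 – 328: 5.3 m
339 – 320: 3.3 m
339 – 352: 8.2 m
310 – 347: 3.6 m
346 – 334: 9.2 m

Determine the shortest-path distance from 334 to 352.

17.1 m

Enumerating some paths:
334 → 346 → 328 → 352: 9.2+2.8+5.1 = 17.1
334 → 346 → 328 → 347 → 350 → 339 → 352: 9.2+2.8+1.8+2.4+1.3+8.2 = 25.7
Cheapest is 334 → 346 → 328 → 352 at 17.1 m.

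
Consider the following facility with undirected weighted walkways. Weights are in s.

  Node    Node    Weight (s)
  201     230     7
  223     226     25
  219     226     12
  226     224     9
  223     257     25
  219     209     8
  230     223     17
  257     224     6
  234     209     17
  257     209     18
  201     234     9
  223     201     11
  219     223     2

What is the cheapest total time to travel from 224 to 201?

Candidate routes:
224–226–219–223–201: 9+12+2+11 = 34
224–257–223–201: 6+25+11 = 42
The minimum is 34 s via 224–226–219–223–201.

34 s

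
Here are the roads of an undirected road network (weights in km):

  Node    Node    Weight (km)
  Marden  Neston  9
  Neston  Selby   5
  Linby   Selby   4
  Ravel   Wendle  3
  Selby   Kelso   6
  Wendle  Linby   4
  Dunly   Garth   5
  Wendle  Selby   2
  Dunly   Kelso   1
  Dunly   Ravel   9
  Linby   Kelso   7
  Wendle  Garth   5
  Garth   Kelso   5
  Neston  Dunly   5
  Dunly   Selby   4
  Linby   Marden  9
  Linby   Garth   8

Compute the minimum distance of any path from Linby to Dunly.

Compare a few routes:
Linby → Selby → Dunly: 4+4 = 8
Linby → Wendle → Selby → Dunly: 4+2+4 = 10
Linby → Selby → Kelso → Dunly: 4+6+1 = 11
Linby → Garth → Dunly: 8+5 = 13
The minimum is 8 km via Linby → Selby → Dunly.

8 km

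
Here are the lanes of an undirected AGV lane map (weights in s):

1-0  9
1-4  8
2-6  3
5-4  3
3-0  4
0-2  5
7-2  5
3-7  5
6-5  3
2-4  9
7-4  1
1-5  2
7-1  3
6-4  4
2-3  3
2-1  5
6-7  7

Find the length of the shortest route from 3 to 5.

Compare a few routes:
3–7–4–5: 5+1+3 = 9
3–7–1–5: 5+3+2 = 10
The minimum is 9 s via 3–7–4–5.

9 s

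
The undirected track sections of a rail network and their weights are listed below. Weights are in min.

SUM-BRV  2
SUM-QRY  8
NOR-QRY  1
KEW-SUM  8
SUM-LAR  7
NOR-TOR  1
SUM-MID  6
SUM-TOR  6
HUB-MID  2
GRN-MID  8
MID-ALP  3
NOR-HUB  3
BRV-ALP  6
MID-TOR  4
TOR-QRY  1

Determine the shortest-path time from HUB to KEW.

Enumerating some paths:
HUB → MID → SUM → KEW: 2+6+8 = 16
HUB → NOR → QRY → TOR → SUM → KEW: 3+1+1+6+8 = 19
HUB → NOR → TOR → SUM → KEW: 3+1+6+8 = 18
The minimum is 16 min via HUB → MID → SUM → KEW.

16 min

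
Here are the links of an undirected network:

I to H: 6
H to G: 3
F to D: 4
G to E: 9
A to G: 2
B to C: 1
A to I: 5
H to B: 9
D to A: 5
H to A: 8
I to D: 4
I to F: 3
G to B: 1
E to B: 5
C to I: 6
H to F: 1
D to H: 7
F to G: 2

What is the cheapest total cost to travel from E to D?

12

Shortest distances from E:
E: 0
B: 5  (via E)
C: 6  (via B)
G: 6  (via B)
A: 8  (via G)
F: 8  (via G)
H: 9  (via G)
I: 11  (via F)
D: 12  (via F)
Shortest route: E → B → G → F → D = 12.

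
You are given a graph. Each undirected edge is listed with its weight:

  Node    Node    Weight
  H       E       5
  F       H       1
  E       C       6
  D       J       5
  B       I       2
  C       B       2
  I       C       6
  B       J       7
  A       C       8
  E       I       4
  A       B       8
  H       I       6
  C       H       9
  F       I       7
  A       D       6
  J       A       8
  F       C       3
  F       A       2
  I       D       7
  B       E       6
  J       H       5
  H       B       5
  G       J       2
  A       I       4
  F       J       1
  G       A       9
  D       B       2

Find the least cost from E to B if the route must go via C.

Shortest E→C: E → C = 6
Shortest C→B: C → B = 2
Total via C: 6 + 2 = 8.

8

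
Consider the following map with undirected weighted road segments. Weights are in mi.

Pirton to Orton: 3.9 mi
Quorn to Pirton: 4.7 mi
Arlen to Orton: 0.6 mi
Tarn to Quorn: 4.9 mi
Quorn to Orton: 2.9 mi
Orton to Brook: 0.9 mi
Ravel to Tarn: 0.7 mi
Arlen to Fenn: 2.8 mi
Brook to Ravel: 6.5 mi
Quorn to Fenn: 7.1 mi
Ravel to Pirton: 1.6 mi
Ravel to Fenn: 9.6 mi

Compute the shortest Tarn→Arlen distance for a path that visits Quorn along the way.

8.4 mi

Best Tarn to Quorn: Tarn → Quorn costing 4.9
Shortest Quorn→Arlen: Quorn → Orton → Arlen = 3.5
Total via Quorn: 4.9 + 3.5 = 8.4 mi.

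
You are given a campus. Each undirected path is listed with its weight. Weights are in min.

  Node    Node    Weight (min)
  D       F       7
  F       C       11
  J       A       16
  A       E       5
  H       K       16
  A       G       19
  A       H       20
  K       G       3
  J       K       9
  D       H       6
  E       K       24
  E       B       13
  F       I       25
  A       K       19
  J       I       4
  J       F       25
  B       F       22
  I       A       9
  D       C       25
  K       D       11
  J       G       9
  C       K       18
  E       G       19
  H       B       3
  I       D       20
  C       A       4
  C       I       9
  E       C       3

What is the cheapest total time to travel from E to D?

Compare a few routes:
E → C → F → D: 3+11+7 = 21
E → B → H → D: 13+3+6 = 22
E → A → C → F → D: 5+4+11+7 = 27
Cheapest is E → C → F → D at 21 min.

21 min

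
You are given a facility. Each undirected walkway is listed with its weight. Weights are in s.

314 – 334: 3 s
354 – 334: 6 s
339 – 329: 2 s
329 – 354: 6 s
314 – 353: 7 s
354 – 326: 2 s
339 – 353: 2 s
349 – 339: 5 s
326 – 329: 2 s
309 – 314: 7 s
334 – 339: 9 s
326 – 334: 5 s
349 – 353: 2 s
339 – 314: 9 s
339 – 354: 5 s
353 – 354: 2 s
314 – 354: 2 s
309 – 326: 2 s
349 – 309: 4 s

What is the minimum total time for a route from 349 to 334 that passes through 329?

13 s

Best 349 to 329: 349–353–339–329 costing 6
Best 329 to 334: 329–326–334 costing 7
Total via 329: 6 + 7 = 13 s.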